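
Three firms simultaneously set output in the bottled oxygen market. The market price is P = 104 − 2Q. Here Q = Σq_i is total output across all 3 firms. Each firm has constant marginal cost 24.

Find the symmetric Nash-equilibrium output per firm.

10

A representative firm's profit is π_i = q_i(104 − 2Q) − 24q_i, with Q = q_i + Σ_{j≠i} q_j.
First-order condition: 80 − 4q_i − 2Σ_{j≠i} q_j = 0.
With identical firms, set every q_j = q: then 80 − 4q − 4q = 0, i.e. q = 80/8 = 10.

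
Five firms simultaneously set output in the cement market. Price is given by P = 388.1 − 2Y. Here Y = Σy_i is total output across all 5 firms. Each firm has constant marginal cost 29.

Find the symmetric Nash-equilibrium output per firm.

A representative firm's profit is π_i = y_i(388.1 − 2Y) − 29y_i, with Y = y_i + Σ_{j≠i} y_j.
First-order condition: 359.1 − 4y_i − 2Σ_{j≠i} y_j = 0.
In a symmetric equilibrium every firm chooses the same y, so Σ_{j≠i} y_j = 4y. The condition becomes 359.1 − 12y = 0, giving y = 359.1/12 = 29.925.

29.925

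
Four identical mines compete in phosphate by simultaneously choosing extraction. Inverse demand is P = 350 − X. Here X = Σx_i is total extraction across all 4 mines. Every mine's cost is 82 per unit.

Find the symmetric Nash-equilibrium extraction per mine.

53.6

A representative mine's profit is π_i = x_i(350 − X) − 82x_i, with X = x_i + Σ_{j≠i} x_j.
First-order condition: 268 − 2x_i − Σ_{j≠i} x_j = 0.
Imposing symmetry (x_j = x for all j) turns Σ_{j≠i} x_j into 3x, so 268 = 5x and x = 53.6.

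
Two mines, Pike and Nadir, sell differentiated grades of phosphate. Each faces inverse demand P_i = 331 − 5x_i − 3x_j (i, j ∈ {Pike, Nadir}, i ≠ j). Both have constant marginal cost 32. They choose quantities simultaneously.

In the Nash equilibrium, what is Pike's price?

Mine Pike's profit: π = x_{Pike}(331 − 5x_{Pike} − 3x_{Nadir}) − 32x_{Pike}.
∂π/∂x_{Pike} = 299 − 10x_{Pike} − 3x_{Nadir} = 0 ⇒ x_{Pike} = 29.9 − 0.3x_{Nadir}.
By symmetry x_{Nadir} = x_{Pike}; substituting into the reaction function, 1.3x_{Pike} = 29.9 and x_{Pike} = 23.
P_{Pike} = 331 − 5·23 − 3·23 = 147.

147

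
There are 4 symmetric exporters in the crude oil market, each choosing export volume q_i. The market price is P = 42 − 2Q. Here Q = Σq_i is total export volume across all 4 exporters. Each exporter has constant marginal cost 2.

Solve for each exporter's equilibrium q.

A representative exporter's profit is π_i = q_i(42 − 2Q) − 2q_i, with Q = q_i + Σ_{j≠i} q_j.
First-order condition: 40 − 4q_i − 2Σ_{j≠i} q_j = 0.
Imposing symmetry (q_j = q for all j) turns Σ_{j≠i} q_j into 3q, so 40 = 10q and q = 4.

4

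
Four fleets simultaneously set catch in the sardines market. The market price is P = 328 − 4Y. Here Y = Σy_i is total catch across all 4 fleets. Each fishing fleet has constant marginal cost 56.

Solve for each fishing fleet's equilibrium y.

A representative fishing fleet's profit is π_i = y_i(328 − 4Y) − 56y_i, with Y = y_i + Σ_{j≠i} y_j.
First-order condition: 272 − 8y_i − 4Σ_{j≠i} y_j = 0.
Imposing symmetry (y_j = y for all j) turns Σ_{j≠i} y_j into 3y, so 272 = 20y and y = 13.6.

13.6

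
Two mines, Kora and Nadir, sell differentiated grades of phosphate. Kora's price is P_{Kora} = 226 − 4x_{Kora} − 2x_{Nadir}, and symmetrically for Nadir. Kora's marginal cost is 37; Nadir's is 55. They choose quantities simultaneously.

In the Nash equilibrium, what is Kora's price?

Mine Kora's profit: π = x_{Kora}(226 − 4x_{Kora} − 2x_{Nadir}) − 37x_{Kora}.
∂π/∂x_{Kora} = 189 − 8x_{Kora} − 2x_{Nadir} = 0 ⇒ x_{Kora} = 23.625 − 0.25x_{Nadir}.
Similarly x_{Nadir} = 21.375 − 0.25x_{Kora}.
Substituting the second reaction function into the first: x_{Kora} = 23.625 − 0.25(21.375 − 0.25x_{Kora}), which gives 0.9375x_{Kora} = 585/32 ⇒ x_{Kora} = 19.5.
Then x_{Nadir} = 21.375 − 0.25·19.5 = 16.5.
P_{Kora} = 226 − 4·19.5 − 2·16.5 = 115.

115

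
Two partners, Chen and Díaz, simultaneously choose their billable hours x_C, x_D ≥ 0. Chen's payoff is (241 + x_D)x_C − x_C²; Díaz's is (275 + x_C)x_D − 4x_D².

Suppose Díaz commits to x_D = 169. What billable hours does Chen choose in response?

205

Expanding Chen's payoff: 241x_C + x_Dx_C − x_C².
∂π/∂x_C = 241 + x_D − 2x_C = 0, so x_C = 120.5 + 0.5x_D.
At x_D = 169: x_C = 120.5 + 0.5·169 = 205.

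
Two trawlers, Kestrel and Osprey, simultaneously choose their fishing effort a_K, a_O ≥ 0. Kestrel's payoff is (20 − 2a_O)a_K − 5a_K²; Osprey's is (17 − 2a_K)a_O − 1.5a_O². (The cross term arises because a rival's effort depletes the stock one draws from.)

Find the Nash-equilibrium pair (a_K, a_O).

Expanding Kestrel's payoff: 20a_K − 2a_Oa_K − 5a_K².
∂π/∂a_K = 20 − 2a_O − 10a_K = 0, so a_K = 2 − 0.2a_O.
Likewise for Osprey: a_O = 17/3 − (2/3)a_K.
Substituting the second reaction function into the first: a_K = 2 − 0.2(17/3 − (2/3)a_K), which gives (13/15)a_K = 13/15 ⇒ a_K = 1.
Then a_O = 17/3 − (2/3)·1 = 5.

1, 5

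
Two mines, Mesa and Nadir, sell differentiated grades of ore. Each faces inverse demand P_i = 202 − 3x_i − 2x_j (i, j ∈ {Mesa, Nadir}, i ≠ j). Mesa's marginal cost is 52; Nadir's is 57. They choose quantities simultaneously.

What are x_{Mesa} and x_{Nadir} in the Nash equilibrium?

Mine Mesa's profit: π = x_{Mesa}(202 − 3x_{Mesa} − 2x_{Nadir}) − 52x_{Mesa}.
∂π/∂x_{Mesa} = 150 − 6x_{Mesa} − 2x_{Nadir} = 0 ⇒ x_{Mesa} = 25 − (1/3)x_{Nadir}.
Similarly x_{Nadir} = 145/6 − (1/3)x_{Mesa}.
Solving the two reaction functions simultaneously: (1 − (−1/3)(−1/3))x_{Mesa} = 25 − (1/3)·(145/6), so (8/9)x_{Mesa} = 305/18 and x_{Mesa} = 19.0625.
Then x_{Nadir} = 145/6 − (1/3)·19.0625 = 17.8125.

19.0625, 17.8125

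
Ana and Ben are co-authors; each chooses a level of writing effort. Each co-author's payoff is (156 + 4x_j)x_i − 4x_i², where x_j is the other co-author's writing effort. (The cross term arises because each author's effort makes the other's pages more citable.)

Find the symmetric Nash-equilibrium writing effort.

39

Ana's payoff is (156 + 4x_B)x_A − 4x_A².
∂π/∂x_A = 156 + 4x_B − 8x_A = 0, so x_A = 19.5 + 0.5x_B.
The game is symmetric, so in equilibrium x_B = x_A: the reaction function gives 0.5x_A = 19.5, hence x_A = 39.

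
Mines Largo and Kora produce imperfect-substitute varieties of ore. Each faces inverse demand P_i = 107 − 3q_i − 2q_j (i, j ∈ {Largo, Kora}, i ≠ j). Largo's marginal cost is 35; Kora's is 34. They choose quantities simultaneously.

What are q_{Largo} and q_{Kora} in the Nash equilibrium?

Mine Largo's profit: π = q_{Largo}(107 − 3q_{Largo} − 2q_{Kora}) − 35q_{Largo}.
∂π/∂q_{Largo} = 72 − 6q_{Largo} − 2q_{Kora} = 0 ⇒ q_{Largo} = 12 − (1/3)q_{Kora}.
Similarly q_{Kora} = 73/6 − (1/3)q_{Largo}.
Plugging q_{Kora} into Largo's best response: q_{Largo} = 12 − (1/3)(73/6 − (1/3)q_{Largo}) ⇒ (8/9)q_{Largo} = 143/18, so q_{Largo} = 8.9375.
Then q_{Kora} = 73/6 − (1/3)·8.9375 = 9.1875.

8.9375, 9.1875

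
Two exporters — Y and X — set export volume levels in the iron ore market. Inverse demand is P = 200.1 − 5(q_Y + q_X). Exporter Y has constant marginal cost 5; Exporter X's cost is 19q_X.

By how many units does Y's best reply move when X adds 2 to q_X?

-1

Exporter Y's profit: π = q_Y(200.1 − 5(q_Y + q_X)) − 5q_Y.
∂π/∂q_Y = 195.1 − 10q_Y − 5q_X = 0, so q_Y = 19.51 − 0.5q_X.
The reaction-function slope is −0.5, so a 2-unit rise in q_X moves q_Y by −0.5 × 2 = −1. Y's best response falls — the actions are strategic substitutes.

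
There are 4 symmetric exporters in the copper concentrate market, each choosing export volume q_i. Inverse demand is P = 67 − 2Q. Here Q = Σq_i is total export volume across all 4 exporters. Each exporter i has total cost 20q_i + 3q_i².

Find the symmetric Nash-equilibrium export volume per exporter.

2.9375

A representative exporter's profit is π_i = q_i(67 − 2Q) − 20q_i − 3q_i², with Q = q_i + Σ_{j≠i} q_j.
First-order condition: 47 − 10q_i − 2Σ_{j≠i} q_j = 0.
With identical exporters, set every q_j = q: then 47 − 10q − 6q = 0, i.e. q = 47/16 = 2.9375.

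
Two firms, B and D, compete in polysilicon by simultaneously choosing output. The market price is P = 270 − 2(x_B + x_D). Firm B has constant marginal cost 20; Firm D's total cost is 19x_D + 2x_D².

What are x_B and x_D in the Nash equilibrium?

Firm B's profit: π = x_B(270 − 2(x_B + x_D)) − 20x_B.
∂π/∂x_B = 250 − 4x_B − 2x_D = 0, so x_B = 62.5 − 0.5x_D.
For D: ∂π/∂x_D = 251 − 8x_D − 2x_B = 0 ⇒ x_D = 31.375 − 0.25x_B.
Substituting the second reaction function into the first: x_B = 62.5 − 0.5(31.375 − 0.25x_B), which gives 0.875x_B = 46.8125 ⇒ x_B = 53.5.
Then x_D = 31.375 − 0.25·53.5 = 18.

53.5, 18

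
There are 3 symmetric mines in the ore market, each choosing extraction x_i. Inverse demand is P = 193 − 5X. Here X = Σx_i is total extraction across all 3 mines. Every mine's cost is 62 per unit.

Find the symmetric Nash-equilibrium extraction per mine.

6.55

A representative mine's profit is π_i = x_i(193 − 5X) − 62x_i, with X = x_i + Σ_{j≠i} x_j.
First-order condition: 131 − 10x_i − 5Σ_{j≠i} x_j = 0.
With identical mines, set every x_j = x: then 131 − 10x − 10x = 0, i.e. x = 131/20 = 6.55.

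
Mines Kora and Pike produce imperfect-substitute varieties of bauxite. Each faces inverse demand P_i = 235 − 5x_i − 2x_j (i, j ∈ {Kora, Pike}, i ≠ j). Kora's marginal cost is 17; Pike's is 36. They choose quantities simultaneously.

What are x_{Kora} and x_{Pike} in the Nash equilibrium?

Mine Kora's profit: π = x_{Kora}(235 − 5x_{Kora} − 2x_{Pike}) − 17x_{Kora}.
∂π/∂x_{Kora} = 218 − 10x_{Kora} − 2x_{Pike} = 0 ⇒ x_{Kora} = 21.8 − 0.2x_{Pike}.
Similarly x_{Pike} = 19.9 − 0.2x_{Kora}.
Substituting the second reaction function into the first: x_{Kora} = 21.8 − 0.2(19.9 − 0.2x_{Kora}), which gives 0.96x_{Kora} = 17.82 ⇒ x_{Kora} = 18.5625.
Then x_{Pike} = 19.9 − 0.2·18.5625 = 16.1875.

18.5625, 16.1875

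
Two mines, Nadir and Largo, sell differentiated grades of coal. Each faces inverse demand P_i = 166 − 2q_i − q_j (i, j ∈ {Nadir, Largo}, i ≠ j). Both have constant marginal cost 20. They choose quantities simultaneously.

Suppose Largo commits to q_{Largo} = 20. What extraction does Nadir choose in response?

Mine Nadir's profit: π = q_{Nadir}(166 − 2q_{Nadir} − q_{Largo}) − 20q_{Nadir}.
∂π/∂q_{Nadir} = 146 − 4q_{Nadir} − q_{Largo} = 0 ⇒ q_{Nadir} = 36.5 − 0.25q_{Largo}.
At q_{Largo} = 20: q_{Nadir} = 36.5 − 0.25·20 = 31.5.

31.5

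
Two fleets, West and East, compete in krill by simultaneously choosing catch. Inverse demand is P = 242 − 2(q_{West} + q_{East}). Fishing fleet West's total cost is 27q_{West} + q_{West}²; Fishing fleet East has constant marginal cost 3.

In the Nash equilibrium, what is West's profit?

Fishing fleet West's profit: π = q_{West}(242 − 2(q_{West} + q_{East})) − 27q_{West} − q_{West}².
∂π/∂q_{West} = 215 − 6q_{West} − 2q_{East} = 0, so q_{West} = 215/6 − (1/3)q_{East}.
For East: ∂π/∂q_{East} = 239 − 4q_{East} − 2q_{West} = 0 ⇒ q_{East} = 59.75 − 0.5q_{West}.
Substituting the second reaction function into the first: q_{West} = 215/6 − (1/3)(59.75 − 0.5q_{West}), which gives (5/6)q_{West} = 191/12 ⇒ q_{West} = 19.1.
Then q_{East} = 59.75 − 0.5·19.1 = 50.2.
Price P = 242 − 2·69.3 = 103.4.
West's profit: (103.4 − 27)·19.1 − (19.1)² = 1094.43.

1094.43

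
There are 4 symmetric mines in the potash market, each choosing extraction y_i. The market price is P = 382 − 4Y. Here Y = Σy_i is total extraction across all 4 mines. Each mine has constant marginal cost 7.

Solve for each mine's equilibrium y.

18.75

A representative mine's profit is π_i = y_i(382 − 4Y) − 7y_i, with Y = y_i + Σ_{j≠i} y_j.
First-order condition: 375 − 8y_i − 4Σ_{j≠i} y_j = 0.
With identical mines, set every y_j = y: then 375 − 8y − 12y = 0, i.e. y = 375/20 = 18.75.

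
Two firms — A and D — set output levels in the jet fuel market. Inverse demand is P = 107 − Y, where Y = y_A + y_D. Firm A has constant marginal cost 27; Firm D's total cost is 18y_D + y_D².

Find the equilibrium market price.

Firm A's profit: π = y_A(107 − (y_A + y_D)) − 27y_A.
∂π/∂y_A = 80 − 2y_A − y_D = 0, so y_A = 40 − 0.5y_D.
For D: ∂π/∂y_D = 89 − 4y_D − y_A = 0 ⇒ y_D = 22.25 − 0.25y_A.
Solving the two reaction functions simultaneously: (1 − (−0.5)(−0.25))y_A = 40 − 0.5·22.25, so 0.875y_A = 28.875 and y_A = 33.
Then y_D = 22.25 − 0.25·33 = 14.
Equilibrium price: P = 107 − 47 = 60.

60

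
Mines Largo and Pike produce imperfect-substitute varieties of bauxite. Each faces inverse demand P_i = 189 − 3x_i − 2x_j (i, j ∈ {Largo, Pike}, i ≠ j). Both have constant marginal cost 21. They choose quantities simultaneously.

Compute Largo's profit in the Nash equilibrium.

1323

Mine Largo's profit: π = x_{Largo}(189 − 3x_{Largo} − 2x_{Pike}) − 21x_{Largo}.
∂π/∂x_{Largo} = 168 − 6x_{Largo} − 2x_{Pike} = 0 ⇒ x_{Largo} = 28 − (1/3)x_{Pike}.
By symmetry x_{Pike} = x_{Largo}; substituting into the reaction function, (4/3)x_{Largo} = 28 and x_{Largo} = 21.
P_{Largo} = 189 − 3·21 − 2·21 = 84.
Profit = (84 − 21)·21 = 1323.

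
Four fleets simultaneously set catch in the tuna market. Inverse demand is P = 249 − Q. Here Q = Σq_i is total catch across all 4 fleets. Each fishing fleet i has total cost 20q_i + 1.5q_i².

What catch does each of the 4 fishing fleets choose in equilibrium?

28.625

A representative fishing fleet's profit is π_i = q_i(249 − Q) − 20q_i − 1.5q_i², with Q = q_i + Σ_{j≠i} q_j.
First-order condition: 229 − 5q_i − Σ_{j≠i} q_j = 0.
In a symmetric equilibrium every fishing fleet chooses the same q, so Σ_{j≠i} q_j = 3q. The condition becomes 229 − 8q = 0, giving q = 229/8 = 28.625.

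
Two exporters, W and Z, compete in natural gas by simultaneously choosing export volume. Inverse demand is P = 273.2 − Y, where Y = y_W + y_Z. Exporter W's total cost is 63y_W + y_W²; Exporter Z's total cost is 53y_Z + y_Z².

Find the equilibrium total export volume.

86.08

Exporter W's profit: π = y_W(273.2 − (y_W + y_Z)) − 63y_W − y_W².
∂π/∂y_W = 210.2 − 4y_W − y_Z = 0, so y_W = 52.55 − 0.25y_Z.
By the same steps for Z: y_Z = 55.05 − 0.25y_W.
Plugging y_Z into W's best response: y_W = 52.55 − 0.25(55.05 − 0.25y_W) ⇒ 0.9375y_W = 38.7875, so y_W = 3103/75.
Then y_Z = 55.05 − 0.25·(3103/75) = 3353/75.
Total export volume: 3103/75 + 3353/75 = 86.08.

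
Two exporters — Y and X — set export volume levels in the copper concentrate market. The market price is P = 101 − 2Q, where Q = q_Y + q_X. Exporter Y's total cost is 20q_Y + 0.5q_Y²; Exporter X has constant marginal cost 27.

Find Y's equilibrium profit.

302.5

Exporter Y's profit: π = q_Y(101 − 2(q_Y + q_X)) − 20q_Y − 0.5q_Y².
∂π/∂q_Y = 81 − 5q_Y − 2q_X = 0, so q_Y = 16.2 − 0.4q_X.
For X: ∂π/∂q_X = 74 − 4q_X − 2q_Y = 0 ⇒ q_X = 18.5 − 0.5q_Y.
Plugging q_X into Y's best response: q_Y = 16.2 − 0.4(18.5 − 0.5q_Y) ⇒ 0.8q_Y = 8.8, so q_Y = 11.
Then q_X = 18.5 − 0.5·11 = 13.
Price P = 101 − 2·24 = 53.
Y's profit: (53 − 20)·11 − 0.5(11)² = 302.5.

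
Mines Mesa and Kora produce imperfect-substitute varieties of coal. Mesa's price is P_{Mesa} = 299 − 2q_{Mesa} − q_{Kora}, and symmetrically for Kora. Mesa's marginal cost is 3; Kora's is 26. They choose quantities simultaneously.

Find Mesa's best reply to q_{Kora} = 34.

65.5

Mine Mesa's profit: π = q_{Mesa}(299 − 2q_{Mesa} − q_{Kora}) − 3q_{Mesa}.
∂π/∂q_{Mesa} = 296 − 4q_{Mesa} − q_{Kora} = 0 ⇒ q_{Mesa} = 74 − 0.25q_{Kora}.
At q_{Kora} = 34: q_{Mesa} = 74 − 0.25·34 = 65.5.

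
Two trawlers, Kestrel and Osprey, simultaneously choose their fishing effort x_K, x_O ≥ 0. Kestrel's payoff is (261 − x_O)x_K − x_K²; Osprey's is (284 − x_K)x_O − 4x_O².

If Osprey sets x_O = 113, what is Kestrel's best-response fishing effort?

Expanding Kestrel's payoff: 261x_K − x_Ox_K − x_K².
∂π/∂x_K = 261 − x_O − 2x_K = 0, so x_K = 130.5 − 0.5x_O.
At x_O = 113: x_K = 130.5 − 0.5·113 = 74.

74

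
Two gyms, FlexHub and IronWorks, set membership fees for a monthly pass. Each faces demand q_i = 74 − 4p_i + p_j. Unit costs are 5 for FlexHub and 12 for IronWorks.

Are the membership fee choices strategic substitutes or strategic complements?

strategic complements

FlexHub's profit: π = (p_{FlexHub} − 5)(74 − 4p_{FlexHub} + p_{IronWorks}).
∂π/∂p_{FlexHub} = 94 − 8p_{FlexHub} + p_{IronWorks} = 0 ⇒ p_{FlexHub} = 11.75 + 0.125p_{IronWorks}.
The best-response slope dp_{FlexHub}/dp_{IronWorks} = 0.125 > 0: the reaction function is upward-sloping, so the choices are strategic complements.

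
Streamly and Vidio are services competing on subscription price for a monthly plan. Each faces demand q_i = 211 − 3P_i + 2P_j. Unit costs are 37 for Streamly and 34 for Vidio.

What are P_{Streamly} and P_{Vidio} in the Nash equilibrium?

79.9375, 78.8125

Streamly's profit: π = (P_{Streamly} − 37)(211 − 3P_{Streamly} + 2P_{Vidio}).
∂π/∂P_{Streamly} = 322 − 6P_{Streamly} + 2P_{Vidio} = 0 ⇒ P_{Streamly} = 161/3 + (1/3)P_{Vidio}.
Similarly P_{Vidio} = 313/6 + (1/3)P_{Streamly}.
Plugging P_{Vidio} into Streamly's best response: P_{Streamly} = 161/3 + (1/3)(313/6 + (1/3)P_{Streamly}) ⇒ (8/9)P_{Streamly} = 1279/18, so P_{Streamly} = 79.9375.
Then P_{Vidio} = 313/6 + (1/3)·79.9375 = 78.8125.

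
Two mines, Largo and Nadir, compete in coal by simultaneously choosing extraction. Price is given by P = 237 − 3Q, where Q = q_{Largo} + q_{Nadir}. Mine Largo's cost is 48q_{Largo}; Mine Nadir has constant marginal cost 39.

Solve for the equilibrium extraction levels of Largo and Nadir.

20, 23

Mine Largo's profit: π = q_{Largo}(237 − 3(q_{Largo} + q_{Nadir})) − 48q_{Largo}.
∂π/∂q_{Largo} = 189 − 6q_{Largo} − 3q_{Nadir} = 0, so q_{Largo} = 31.5 − 0.5q_{Nadir}.
By the same steps for Nadir: q_{Nadir} = 33 − 0.5q_{Largo}.
Substituting the second reaction function into the first: q_{Largo} = 31.5 − 0.5(33 − 0.5q_{Largo}), which gives 0.75q_{Largo} = 15 ⇒ q_{Largo} = 20.
Then q_{Nadir} = 33 − 0.5·20 = 23.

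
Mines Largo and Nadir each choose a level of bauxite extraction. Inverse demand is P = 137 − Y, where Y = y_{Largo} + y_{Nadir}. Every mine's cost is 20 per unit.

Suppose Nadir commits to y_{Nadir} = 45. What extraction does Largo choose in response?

Mine Largo's profit: π = y_{Largo}(137 − (y_{Largo} + y_{Nadir})) − 20y_{Largo}.
∂π/∂y_{Largo} = 117 − 2y_{Largo} − y_{Nadir} = 0, so y_{Largo} = 58.5 − 0.5y_{Nadir}.
At y_{Nadir} = 45: y_{Largo} = 58.5 − 0.5·45 = 36.

36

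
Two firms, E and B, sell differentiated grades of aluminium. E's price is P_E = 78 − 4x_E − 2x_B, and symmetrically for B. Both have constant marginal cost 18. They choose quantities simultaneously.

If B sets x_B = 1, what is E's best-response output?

Firm E's profit: π = x_E(78 − 4x_E − 2x_B) − 18x_E.
∂π/∂x_E = 60 − 8x_E − 2x_B = 0 ⇒ x_E = 7.5 − 0.25x_B.
At x_B = 1: x_E = 7.5 − 0.25·1 = 7.25.

7.25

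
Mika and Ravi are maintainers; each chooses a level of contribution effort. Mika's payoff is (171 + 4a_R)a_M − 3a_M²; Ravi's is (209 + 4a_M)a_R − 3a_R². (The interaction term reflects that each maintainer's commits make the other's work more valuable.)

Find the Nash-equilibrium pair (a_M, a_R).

Expanding Mika's payoff: 171a_M + 4a_Ra_M − 3a_M².
∂π/∂a_M = 171 + 4a_R − 6a_M = 0, so a_M = 28.5 + (2/3)a_R.
Likewise for Ravi: a_R = 209/6 + (2/3)a_M.
Plugging a_R into Mika's best response: a_M = 28.5 + (2/3)(209/6 + (2/3)a_M) ⇒ (5/9)a_M = 931/18, so a_M = 93.1.
Then a_R = 209/6 + (2/3)·93.1 = 96.9.

93.1, 96.9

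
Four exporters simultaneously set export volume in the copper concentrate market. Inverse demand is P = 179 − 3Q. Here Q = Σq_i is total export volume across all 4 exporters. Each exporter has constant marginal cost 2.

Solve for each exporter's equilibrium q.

A representative exporter's profit is π_i = q_i(179 − 3Q) − 2q_i, with Q = q_i + Σ_{j≠i} q_j.
First-order condition: 177 − 6q_i − 3Σ_{j≠i} q_j = 0.
In a symmetric equilibrium every exporter chooses the same q, so Σ_{j≠i} q_j = 3q. The condition becomes 177 − 15q = 0, giving q = 177/15 = 11.8.

11.8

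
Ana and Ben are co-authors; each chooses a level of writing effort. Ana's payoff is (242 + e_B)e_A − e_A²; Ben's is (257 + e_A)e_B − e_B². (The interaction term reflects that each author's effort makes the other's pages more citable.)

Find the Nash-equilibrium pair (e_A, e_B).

Expanding Ana's payoff: 242e_A + e_Be_A − e_A².
∂π/∂e_A = 242 + e_B − 2e_A = 0, so e_A = 121 + 0.5e_B.
Likewise for Ben: e_B = 128.5 + 0.5e_A.
Plugging e_B into Ana's best response: e_A = 121 + 0.5(128.5 + 0.5e_A) ⇒ 0.75e_A = 185.25, so e_A = 247.
Then e_B = 128.5 + 0.5·247 = 252.

247, 252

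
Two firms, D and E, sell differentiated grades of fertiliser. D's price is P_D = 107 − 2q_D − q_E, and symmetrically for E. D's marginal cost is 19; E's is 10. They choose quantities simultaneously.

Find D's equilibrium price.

Firm D's profit: π = q_D(107 − 2q_D − q_E) − 19q_D.
∂π/∂q_D = 88 − 4q_D − q_E = 0 ⇒ q_D = 22 − 0.25q_E.
Similarly q_E = 24.25 − 0.25q_D.
Plugging q_E into D's best response: q_D = 22 − 0.25(24.25 − 0.25q_D) ⇒ 0.9375q_D = 15.9375, so q_D = 17.
Then q_E = 24.25 − 0.25·17 = 20.
P_D = 107 − 2·17 − 20 = 53.

53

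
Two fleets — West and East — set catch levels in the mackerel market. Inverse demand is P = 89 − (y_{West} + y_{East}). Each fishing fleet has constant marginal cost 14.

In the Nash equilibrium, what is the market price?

39

Fishing fleet West's profit: π = y_{West}(89 − (y_{West} + y_{East})) − 14y_{West}.
∂π/∂y_{West} = 75 − 2y_{West} − y_{East} = 0, so y_{West} = 37.5 − 0.5y_{East}.
By symmetry y_{East} = y_{West}; substituting into the reaction function, 1.5y_{West} = 37.5 and y_{West} = 25.
Equilibrium price: P = 89 − 50 = 39.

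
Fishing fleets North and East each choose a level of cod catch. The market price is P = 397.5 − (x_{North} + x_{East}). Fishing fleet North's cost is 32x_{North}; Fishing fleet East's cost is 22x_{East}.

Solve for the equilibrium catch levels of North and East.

Fishing fleet North's profit: π = x_{North}(397.5 − (x_{North} + x_{East})) − 32x_{North}.
∂π/∂x_{North} = 365.5 − 2x_{North} − x_{East} = 0, so x_{North} = 182.75 − 0.5x_{East}.
By the same steps for East: x_{East} = 187.75 − 0.5x_{North}.
Substituting the second reaction function into the first: x_{North} = 182.75 − 0.5(187.75 − 0.5x_{North}), which gives 0.75x_{North} = 88.875 ⇒ x_{North} = 118.5.
Then x_{East} = 187.75 − 0.5·118.5 = 128.5.

118.5, 128.5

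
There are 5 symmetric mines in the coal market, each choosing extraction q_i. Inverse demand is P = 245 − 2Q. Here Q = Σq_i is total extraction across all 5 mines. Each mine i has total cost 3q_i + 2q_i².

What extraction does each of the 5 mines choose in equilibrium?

15.125

A representative mine's profit is π_i = q_i(245 − 2Q) − 3q_i − 2q_i², with Q = q_i + Σ_{j≠i} q_j.
First-order condition: 242 − 8q_i − 2Σ_{j≠i} q_j = 0.
In a symmetric equilibrium every mine chooses the same q, so Σ_{j≠i} q_j = 4q. The condition becomes 242 − 16q = 0, giving q = 242/16 = 15.125.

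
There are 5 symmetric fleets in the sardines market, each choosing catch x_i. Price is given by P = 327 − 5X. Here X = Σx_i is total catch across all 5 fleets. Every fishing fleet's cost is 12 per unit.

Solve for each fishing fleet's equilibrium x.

10.5

A representative fishing fleet's profit is π_i = x_i(327 − 5X) − 12x_i, with X = x_i + Σ_{j≠i} x_j.
First-order condition: 315 − 10x_i − 5Σ_{j≠i} x_j = 0.
With identical fishing fleets, set every x_j = x: then 315 − 10x − 20x = 0, i.e. x = 315/30 = 10.5.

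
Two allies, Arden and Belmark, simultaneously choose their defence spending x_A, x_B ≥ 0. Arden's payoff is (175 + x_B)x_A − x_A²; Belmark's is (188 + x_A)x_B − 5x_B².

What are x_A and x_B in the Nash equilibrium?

102, 29

Expanding Arden's payoff: 175x_A + x_Bx_A − x_A².
∂π/∂x_A = 175 + x_B − 2x_A = 0, so x_A = 87.5 + 0.5x_B.
Likewise for Belmark: x_B = 18.8 + 0.1x_A.
Plugging x_B into Arden's best response: x_A = 87.5 + 0.5(18.8 + 0.1x_A) ⇒ 0.95x_A = 96.9, so x_A = 102.
Then x_B = 18.8 + 0.1·102 = 29.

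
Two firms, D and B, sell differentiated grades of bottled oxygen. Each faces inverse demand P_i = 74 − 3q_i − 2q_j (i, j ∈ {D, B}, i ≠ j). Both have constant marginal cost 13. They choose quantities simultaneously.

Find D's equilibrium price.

35.875

Firm D's profit: π = q_D(74 − 3q_D − 2q_B) − 13q_D.
∂π/∂q_D = 61 − 6q_D − 2q_B = 0 ⇒ q_D = 61/6 − (1/3)q_B.
The game is symmetric, so in equilibrium q_B = q_D: the reaction function gives (4/3)q_D = 61/6, hence q_D = 7.625.
P_D = 74 − 3·7.625 − 2·7.625 = 35.875.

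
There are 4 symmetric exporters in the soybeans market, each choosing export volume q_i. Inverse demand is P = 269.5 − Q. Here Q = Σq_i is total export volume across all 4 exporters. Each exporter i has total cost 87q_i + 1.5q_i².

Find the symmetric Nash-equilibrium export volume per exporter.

22.8125

A representative exporter's profit is π_i = q_i(269.5 − Q) − 87q_i − 1.5q_i², with Q = q_i + Σ_{j≠i} q_j.
First-order condition: 182.5 − 5q_i − Σ_{j≠i} q_j = 0.
In a symmetric equilibrium every exporter chooses the same q, so Σ_{j≠i} q_j = 3q. The condition becomes 182.5 − 8q = 0, giving q = 182.5/8 = 22.8125.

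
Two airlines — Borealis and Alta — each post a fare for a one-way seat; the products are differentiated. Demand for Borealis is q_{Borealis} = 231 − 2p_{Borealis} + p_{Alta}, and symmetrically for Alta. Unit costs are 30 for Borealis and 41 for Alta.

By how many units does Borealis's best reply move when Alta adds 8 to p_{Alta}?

Borealis's profit: π = (p_{Borealis} − 30)(231 − 2p_{Borealis} + p_{Alta}).
∂π/∂p_{Borealis} = 291 − 4p_{Borealis} + p_{Alta} = 0 ⇒ p_{Borealis} = 72.75 + 0.25p_{Alta}.
The reaction-function slope is 0.25, so an 8-unit rise in p_{Alta} moves p_{Borealis} by 0.25 × 8 = 2. Borealis's best response rises — the actions are strategic complements.

2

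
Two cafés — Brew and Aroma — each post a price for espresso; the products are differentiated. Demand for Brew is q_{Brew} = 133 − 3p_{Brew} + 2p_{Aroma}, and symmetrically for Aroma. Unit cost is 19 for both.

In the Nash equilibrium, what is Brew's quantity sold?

Brew's profit: π = (p_{Brew} − 19)(133 − 3p_{Brew} + 2p_{Aroma}).
∂π/∂p_{Brew} = 190 − 6p_{Brew} + 2p_{Aroma} = 0 ⇒ p_{Brew} = 95/3 + (1/3)p_{Aroma}.
The game is symmetric, so in equilibrium p_{Aroma} = p_{Brew}: the reaction function gives (2/3)p_{Brew} = 95/3, hence p_{Brew} = 47.5.
q_{Brew} = 133 − 3·47.5 + 2·47.5 = 85.5.

85.5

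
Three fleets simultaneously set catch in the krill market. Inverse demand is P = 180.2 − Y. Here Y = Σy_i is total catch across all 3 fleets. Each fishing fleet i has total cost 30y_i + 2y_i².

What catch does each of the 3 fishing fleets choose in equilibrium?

A representative fishing fleet's profit is π_i = y_i(180.2 − Y) − 30y_i − 2y_i², with Y = y_i + Σ_{j≠i} y_j.
First-order condition: 150.2 − 6y_i − Σ_{j≠i} y_j = 0.
In a symmetric equilibrium every fishing fleet chooses the same y, so Σ_{j≠i} y_j = 2y. The condition becomes 150.2 − 8y = 0, giving y = 150.2/8 = 18.775.

18.775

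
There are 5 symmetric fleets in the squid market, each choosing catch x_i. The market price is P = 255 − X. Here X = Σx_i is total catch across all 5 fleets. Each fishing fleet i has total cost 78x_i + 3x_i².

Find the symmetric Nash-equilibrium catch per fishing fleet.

14.75

A representative fishing fleet's profit is π_i = x_i(255 − X) − 78x_i − 3x_i², with X = x_i + Σ_{j≠i} x_j.
First-order condition: 177 − 8x_i − Σ_{j≠i} x_j = 0.
In a symmetric equilibrium every fishing fleet chooses the same x, so Σ_{j≠i} x_j = 4x. The condition becomes 177 − 12x = 0, giving x = 177/12 = 14.75.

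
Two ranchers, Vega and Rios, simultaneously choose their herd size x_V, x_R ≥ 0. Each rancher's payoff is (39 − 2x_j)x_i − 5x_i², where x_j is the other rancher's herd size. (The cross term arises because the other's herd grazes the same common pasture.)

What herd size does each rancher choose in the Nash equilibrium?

Vega's payoff is (39 − 2x_R)x_V − 5x_V².
∂π/∂x_V = 39 − 2x_R − 10x_V = 0, so x_V = 3.9 − 0.2x_R.
By symmetry x_R = x_V; substituting into the reaction function, 1.2x_V = 3.9 and x_V = 3.25.

3.25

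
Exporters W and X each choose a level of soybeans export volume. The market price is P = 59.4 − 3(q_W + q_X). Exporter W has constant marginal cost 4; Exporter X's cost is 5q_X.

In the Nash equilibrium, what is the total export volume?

Exporter W's profit: π = q_W(59.4 − 3(q_W + q_X)) − 4q_W.
∂π/∂q_W = 55.4 − 6q_W − 3q_X = 0, so q_W = 277/30 − 0.5q_X.
By the same steps for X: q_X = 136/15 − 0.5q_W.
Substituting the second reaction function into the first: q_W = 277/30 − 0.5(136/15 − 0.5q_W), which gives 0.75q_W = 4.7 ⇒ q_W = 94/15.
Then q_X = 136/15 − 0.5·(94/15) = 89/15.
Total export volume: 94/15 + 89/15 = 12.2.

12.2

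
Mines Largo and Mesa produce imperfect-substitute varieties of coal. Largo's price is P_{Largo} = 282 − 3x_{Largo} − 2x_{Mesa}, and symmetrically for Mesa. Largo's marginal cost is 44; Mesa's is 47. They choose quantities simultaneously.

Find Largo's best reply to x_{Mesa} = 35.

28

Mine Largo's profit: π = x_{Largo}(282 − 3x_{Largo} − 2x_{Mesa}) − 44x_{Largo}.
∂π/∂x_{Largo} = 238 − 6x_{Largo} − 2x_{Mesa} = 0 ⇒ x_{Largo} = 119/3 − (1/3)x_{Mesa}.
At x_{Mesa} = 35: x_{Largo} = 119/3 − (1/3)·35 = 28.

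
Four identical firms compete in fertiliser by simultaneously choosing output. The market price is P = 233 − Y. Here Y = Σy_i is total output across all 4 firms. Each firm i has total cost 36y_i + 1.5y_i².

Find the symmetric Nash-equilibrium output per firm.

24.625

A representative firm's profit is π_i = y_i(233 − Y) − 36y_i − 1.5y_i², with Y = y_i + Σ_{j≠i} y_j.
First-order condition: 197 − 5y_i − Σ_{j≠i} y_j = 0.
With identical firms, set every y_j = y: then 197 − 5y − 3y = 0, i.e. y = 197/8 = 24.625.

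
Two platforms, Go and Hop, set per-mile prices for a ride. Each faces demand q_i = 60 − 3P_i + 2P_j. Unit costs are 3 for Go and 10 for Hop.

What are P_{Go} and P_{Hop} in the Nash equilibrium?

Go's profit: π = (P_{Go} − 3)(60 − 3P_{Go} + 2P_{Hop}).
∂π/∂P_{Go} = 69 − 6P_{Go} + 2P_{Hop} = 0 ⇒ P_{Go} = 11.5 + (1/3)P_{Hop}.
Similarly P_{Hop} = 15 + (1/3)P_{Go}.
Plugging P_{Hop} into Go's best response: P_{Go} = 11.5 + (1/3)(15 + (1/3)P_{Go}) ⇒ (8/9)P_{Go} = 16.5, so P_{Go} = 18.5625.
Then P_{Hop} = 15 + (1/3)·18.5625 = 21.1875.

18.5625, 21.1875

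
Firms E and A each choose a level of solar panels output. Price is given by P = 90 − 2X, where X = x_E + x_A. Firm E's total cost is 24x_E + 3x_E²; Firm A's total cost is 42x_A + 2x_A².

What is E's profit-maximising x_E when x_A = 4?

Firm E's profit: π = x_E(90 − 2(x_E + x_A)) − 24x_E − 3x_E².
∂π/∂x_E = 66 − 10x_E − 2x_A = 0, so x_E = 6.6 − 0.2x_A.
At x_A = 4: x_E = 6.6 − 0.2·4 = 5.8.

5.8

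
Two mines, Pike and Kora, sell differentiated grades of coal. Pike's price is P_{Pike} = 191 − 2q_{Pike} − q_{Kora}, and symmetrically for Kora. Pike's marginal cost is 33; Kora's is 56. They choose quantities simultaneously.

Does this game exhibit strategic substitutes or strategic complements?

strategic substitutes

Mine Pike's profit: π = q_{Pike}(191 − 2q_{Pike} − q_{Kora}) − 33q_{Pike}.
∂π/∂q_{Pike} = 158 − 4q_{Pike} − q_{Kora} = 0 ⇒ q_{Pike} = 39.5 − 0.25q_{Kora}.
The best-response slope dq_{Pike}/dq_{Kora} = −0.25 < 0: the reaction function is downward-sloping, so the choices are strategic substitutes.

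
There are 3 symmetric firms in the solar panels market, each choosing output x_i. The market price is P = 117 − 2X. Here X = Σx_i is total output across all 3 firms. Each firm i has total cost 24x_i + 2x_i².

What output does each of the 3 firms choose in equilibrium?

7.75

A representative firm's profit is π_i = x_i(117 − 2X) − 24x_i − 2x_i², with X = x_i + Σ_{j≠i} x_j.
First-order condition: 93 − 8x_i − 2Σ_{j≠i} x_j = 0.
In a symmetric equilibrium every firm chooses the same x, so Σ_{j≠i} x_j = 2x. The condition becomes 93 − 12x = 0, giving x = 93/12 = 7.75.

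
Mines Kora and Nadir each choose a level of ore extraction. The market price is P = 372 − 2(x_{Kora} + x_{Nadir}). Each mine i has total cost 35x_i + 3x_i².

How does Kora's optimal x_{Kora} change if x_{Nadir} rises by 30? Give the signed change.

Mine Kora's profit: π = x_{Kora}(372 − 2(x_{Kora} + x_{Nadir})) − 35x_{Kora} − 3x_{Kora}².
∂π/∂x_{Kora} = 337 − 10x_{Kora} − 2x_{Nadir} = 0, so x_{Kora} = 33.7 − 0.2x_{Nadir}.
The reaction-function slope is −0.2, so a 30-unit rise in x_{Nadir} moves x_{Kora} by −0.2 × 30 = −6. Kora's best response falls — the actions are strategic substitutes.

-6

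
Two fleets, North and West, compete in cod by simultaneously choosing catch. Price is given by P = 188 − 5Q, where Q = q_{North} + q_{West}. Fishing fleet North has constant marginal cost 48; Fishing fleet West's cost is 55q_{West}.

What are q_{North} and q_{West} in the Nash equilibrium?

9.8, 8.4

Fishing fleet North's profit: π = q_{North}(188 − 5(q_{North} + q_{West})) − 48q_{North}.
∂π/∂q_{North} = 140 − 10q_{North} − 5q_{West} = 0, so q_{North} = 14 − 0.5q_{West}.
By the same steps for West: q_{West} = 13.3 − 0.5q_{North}.
Plugging q_{West} into North's best response: q_{North} = 14 − 0.5(13.3 − 0.5q_{North}) ⇒ 0.75q_{North} = 7.35, so q_{North} = 9.8.
Then q_{West} = 13.3 − 0.5·9.8 = 8.4.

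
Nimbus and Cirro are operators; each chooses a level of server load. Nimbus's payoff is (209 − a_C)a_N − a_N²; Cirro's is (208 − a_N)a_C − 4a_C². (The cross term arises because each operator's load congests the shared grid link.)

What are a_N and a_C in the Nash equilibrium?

97.6, 13.8

Expanding Nimbus's payoff: 209a_N − a_Ca_N − a_N².
∂π/∂a_N = 209 − a_C − 2a_N = 0, so a_N = 104.5 − 0.5a_C.
Likewise for Cirro: a_C = 26 − 0.125a_N.
Solving the two reaction functions simultaneously: (1 − (−0.5)(−0.125))a_N = 104.5 − 0.5·26, so 0.9375a_N = 91.5 and a_N = 97.6.
Then a_C = 26 − 0.125·97.6 = 13.8.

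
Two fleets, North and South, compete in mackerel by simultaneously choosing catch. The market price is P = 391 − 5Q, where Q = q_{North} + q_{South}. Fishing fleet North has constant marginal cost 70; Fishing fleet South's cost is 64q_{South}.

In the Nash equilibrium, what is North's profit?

Fishing fleet North's profit: π = q_{North}(391 − 5(q_{North} + q_{South})) − 70q_{North}.
∂π/∂q_{North} = 321 − 10q_{North} − 5q_{South} = 0, so q_{North} = 32.1 − 0.5q_{South}.
By the same steps for South: q_{South} = 32.7 − 0.5q_{North}.
Solving the two reaction functions simultaneously: (1 − (−0.5)(−0.5))q_{North} = 32.1 − 0.5·32.7, so 0.75q_{North} = 15.75 and q_{North} = 21.
Then q_{South} = 32.7 − 0.5·21 = 22.2.
Price P = 391 − 5·43.2 = 175.
North's profit: (175 − 70)·21 = 2205.

2205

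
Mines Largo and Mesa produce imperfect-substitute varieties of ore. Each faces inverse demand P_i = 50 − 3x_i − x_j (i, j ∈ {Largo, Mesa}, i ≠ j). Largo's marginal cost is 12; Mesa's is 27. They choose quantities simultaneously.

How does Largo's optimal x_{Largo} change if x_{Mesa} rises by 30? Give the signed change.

Mine Largo's profit: π = x_{Largo}(50 − 3x_{Largo} − x_{Mesa}) − 12x_{Largo}.
∂π/∂x_{Largo} = 38 − 6x_{Largo} − x_{Mesa} = 0 ⇒ x_{Largo} = 19/3 − (1/6)x_{Mesa}.
The reaction-function slope is −1/6, so a 30-unit rise in x_{Mesa} moves x_{Largo} by −1/6 × 30 = −5. Largo's best response falls — the actions are strategic substitutes.

-5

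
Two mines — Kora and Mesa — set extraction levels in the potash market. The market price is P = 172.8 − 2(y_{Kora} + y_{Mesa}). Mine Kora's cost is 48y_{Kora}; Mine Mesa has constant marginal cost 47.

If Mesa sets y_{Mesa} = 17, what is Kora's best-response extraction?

22.7

Mine Kora's profit: π = y_{Kora}(172.8 − 2(y_{Kora} + y_{Mesa})) − 48y_{Kora}.
∂π/∂y_{Kora} = 124.8 − 4y_{Kora} − 2y_{Mesa} = 0, so y_{Kora} = 31.2 − 0.5y_{Mesa}.
At y_{Mesa} = 17: y_{Kora} = 31.2 − 0.5·17 = 22.7.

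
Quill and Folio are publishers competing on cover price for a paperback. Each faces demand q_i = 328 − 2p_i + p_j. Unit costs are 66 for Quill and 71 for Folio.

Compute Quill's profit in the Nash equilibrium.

Quill's profit: π = (p_{Quill} − 66)(328 − 2p_{Quill} + p_{Folio}).
∂π/∂p_{Quill} = 460 − 4p_{Quill} + p_{Folio} = 0 ⇒ p_{Quill} = 115 + 0.25p_{Folio}.
Similarly p_{Folio} = 117.5 + 0.25p_{Quill}.
Solving the two reaction functions simultaneously: (1 − (0.25)(0.25))p_{Quill} = 115 + 0.25·117.5, so 0.9375p_{Quill} = 144.375 and p_{Quill} = 154.
Then p_{Folio} = 117.5 + 0.25·154 = 156.
q_{Quill} = 328 − 2·154 + 156 = 176.
Profit = (154 − 66)·176 = 15488.

15488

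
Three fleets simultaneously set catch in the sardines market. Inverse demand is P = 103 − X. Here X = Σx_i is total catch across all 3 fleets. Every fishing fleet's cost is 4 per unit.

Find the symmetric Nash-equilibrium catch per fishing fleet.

24.75

A representative fishing fleet's profit is π_i = x_i(103 − X) − 4x_i, with X = x_i + Σ_{j≠i} x_j.
First-order condition: 99 − 2x_i − Σ_{j≠i} x_j = 0.
In a symmetric equilibrium every fishing fleet chooses the same x, so Σ_{j≠i} x_j = 2x. The condition becomes 99 − 4x = 0, giving x = 99/4 = 24.75.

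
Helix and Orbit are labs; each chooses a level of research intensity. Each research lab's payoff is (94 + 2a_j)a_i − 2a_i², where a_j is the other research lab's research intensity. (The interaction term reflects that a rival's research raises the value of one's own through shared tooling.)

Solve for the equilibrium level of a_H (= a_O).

47

Helix's payoff is (94 + 2a_O)a_H − 2a_H².
∂π/∂a_H = 94 + 2a_O − 4a_H = 0, so a_H = 23.5 + 0.5a_O.
Setting a_H = a_O in the reaction function: a_H = 23.5 + 0.5a_H, so a_H = 23.5 / 0.5 = 47.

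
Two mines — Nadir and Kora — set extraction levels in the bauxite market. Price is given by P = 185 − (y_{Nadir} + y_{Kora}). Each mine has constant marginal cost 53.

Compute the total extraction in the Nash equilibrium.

88

Mine Nadir's profit: π = y_{Nadir}(185 − (y_{Nadir} + y_{Kora})) − 53y_{Nadir}.
∂π/∂y_{Nadir} = 132 − 2y_{Nadir} − y_{Kora} = 0, so y_{Nadir} = 66 − 0.5y_{Kora}.
Setting y_{Nadir} = y_{Kora} in the reaction function: y_{Nadir} = 66 − 0.5y_{Nadir}, so y_{Nadir} = 66 / 1.5 = 44.
Total extraction: 44 + 44 = 88.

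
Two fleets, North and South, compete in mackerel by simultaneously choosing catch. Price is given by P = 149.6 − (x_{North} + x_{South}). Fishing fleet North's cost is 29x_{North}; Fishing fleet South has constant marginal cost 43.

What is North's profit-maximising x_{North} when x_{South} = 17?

Fishing fleet North's profit: π = x_{North}(149.6 − (x_{North} + x_{South})) − 29x_{North}.
∂π/∂x_{North} = 120.6 − 2x_{North} − x_{South} = 0, so x_{North} = 60.3 − 0.5x_{South}.
At x_{South} = 17: x_{North} = 60.3 − 0.5·17 = 51.8.

51.8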